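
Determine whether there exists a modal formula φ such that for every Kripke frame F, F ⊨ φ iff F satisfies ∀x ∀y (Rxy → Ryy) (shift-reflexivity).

Yes — defined by □(□r → r)

The condition is shift-reflexivity. A defining modal formula is □(□r → r).
Suppose □(□r→r) is valid. Take Rxy and set V(r)={w : Ryw}. Then at y, □r holds; since □(□r→r) at x, □r→r at y, so r at y, i.e. Ryy.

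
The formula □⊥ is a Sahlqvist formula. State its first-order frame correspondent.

This is the Ver axiom.
It corresponds to emptiness of R: ∀x ∀y ¬Rxy.

emptiness of R: ∀x ∀y ¬Rxy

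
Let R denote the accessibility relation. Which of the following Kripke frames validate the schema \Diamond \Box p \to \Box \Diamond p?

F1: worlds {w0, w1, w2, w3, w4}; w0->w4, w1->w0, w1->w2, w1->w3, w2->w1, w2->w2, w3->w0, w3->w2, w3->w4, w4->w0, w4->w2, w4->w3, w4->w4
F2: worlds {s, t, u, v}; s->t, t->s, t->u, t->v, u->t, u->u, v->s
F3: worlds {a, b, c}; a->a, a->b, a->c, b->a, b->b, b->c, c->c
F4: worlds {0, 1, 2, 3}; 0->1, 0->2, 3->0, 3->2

The schema corresponds to convergence: \forall x \forall y \forall z (Rxy \wedge Rxz \to \exists w (Ryw \wedge Rzw)).
F1: fails — Rw1w2 and Rw1w0 but w2 and w0 have no common successor.
F2: fails — Rtv and Rts but v and s have no common successor.
F3: holds.
F4: fails — R01 and R01 but 1 and 1 have no common successor.
Valid on: F3.

F3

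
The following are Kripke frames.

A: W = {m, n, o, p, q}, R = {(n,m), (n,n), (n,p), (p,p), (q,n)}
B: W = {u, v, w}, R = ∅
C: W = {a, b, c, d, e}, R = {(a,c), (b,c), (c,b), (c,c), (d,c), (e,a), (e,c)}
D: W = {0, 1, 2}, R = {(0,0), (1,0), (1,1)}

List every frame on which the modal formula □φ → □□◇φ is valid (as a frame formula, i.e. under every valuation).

B, C, D

Frame correspondent (Sahlqvist): ∀x ∀z (xR²z → ∃w (xRw ∧ zRw)) — i.e. a generalized confluence (Geach) condition.
A: fails — nR²m but no w with nRw and mRw.
B: satisfies the condition.
C: satisfies the condition.
D: satisfies the condition.
Valid on: B, C, D.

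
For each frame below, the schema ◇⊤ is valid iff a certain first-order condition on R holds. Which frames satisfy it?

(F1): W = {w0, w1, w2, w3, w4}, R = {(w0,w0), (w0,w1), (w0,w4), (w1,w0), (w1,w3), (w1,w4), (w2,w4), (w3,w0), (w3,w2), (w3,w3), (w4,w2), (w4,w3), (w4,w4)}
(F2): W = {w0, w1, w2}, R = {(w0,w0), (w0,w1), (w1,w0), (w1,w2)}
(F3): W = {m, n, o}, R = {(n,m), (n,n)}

This is the axiom for seriality; its first-order frame correspondent is ∀x ∃y Rxy.
(F1): condition met.
(F2): fails — world w2 has no successor.
(F3): fails — world m has no successor.
Valid on: (F1).

(F1)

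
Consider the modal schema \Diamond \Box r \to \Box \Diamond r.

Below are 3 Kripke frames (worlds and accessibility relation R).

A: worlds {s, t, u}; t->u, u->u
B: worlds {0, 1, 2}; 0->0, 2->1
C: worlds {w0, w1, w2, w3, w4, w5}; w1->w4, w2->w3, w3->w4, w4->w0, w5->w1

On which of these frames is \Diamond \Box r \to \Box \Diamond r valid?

Frame correspondent (Sahlqvist): \forall x \forall y \forall z (Rxy \wedge Rxz \to \exists w (Ryw \wedge Rzw)) — i.e. convergence.
A: condition met.
B: fails — R21 and R21 but 1 and 1 have no common successor.
C: fails — Rw4w0 and Rw4w0 but w0 and w0 have no common successor.
Valid on: A.

A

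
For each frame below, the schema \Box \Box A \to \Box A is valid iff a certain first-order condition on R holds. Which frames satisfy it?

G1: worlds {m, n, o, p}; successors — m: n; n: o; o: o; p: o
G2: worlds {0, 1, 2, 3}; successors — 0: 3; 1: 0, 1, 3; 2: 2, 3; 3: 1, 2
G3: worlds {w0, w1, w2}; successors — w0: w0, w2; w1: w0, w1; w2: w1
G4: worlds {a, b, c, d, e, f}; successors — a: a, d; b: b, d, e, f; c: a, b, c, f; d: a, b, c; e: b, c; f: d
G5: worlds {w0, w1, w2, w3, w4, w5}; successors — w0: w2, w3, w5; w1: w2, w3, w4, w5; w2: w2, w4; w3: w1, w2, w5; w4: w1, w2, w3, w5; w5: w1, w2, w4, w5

Frame correspondent (Sahlqvist): \forall x \forall y (Rxy \to \exists z (Rxz \wedge Rzy)) — i.e. density.
G1: fails — Rmn but no z with Rmz and Rzn.
G2: fails — R03 but no z with R0z and Rz3.
G3: condition met.
G4: fails — Rfd but no z with Rfz and Rzd.
G5: fails — Rw0w3 but no z with Rw0z and Rzw3.
Valid on: G3.

G3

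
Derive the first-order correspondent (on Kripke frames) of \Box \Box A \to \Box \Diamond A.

\forall x \forall z (xRz \to \exists w (x R^2 w \wedge zRw))

This is a Sahlqvist (Geach-type) schema ◇^0□^2A → □^1◇^1A.
First-order correspondent: \forall x \forall z (xRz \to \exists w (x R^2 w \wedge zRw)).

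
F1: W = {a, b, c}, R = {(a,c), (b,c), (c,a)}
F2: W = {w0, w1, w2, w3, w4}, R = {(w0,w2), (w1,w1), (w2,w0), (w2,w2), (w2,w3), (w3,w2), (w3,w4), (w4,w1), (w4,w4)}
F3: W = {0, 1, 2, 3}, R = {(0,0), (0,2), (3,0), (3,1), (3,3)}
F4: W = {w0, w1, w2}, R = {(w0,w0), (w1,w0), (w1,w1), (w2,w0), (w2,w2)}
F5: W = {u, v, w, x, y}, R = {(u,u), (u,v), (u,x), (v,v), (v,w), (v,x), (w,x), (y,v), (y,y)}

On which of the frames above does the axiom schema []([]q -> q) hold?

Frame correspondent (Sahlqvist): forall x forall y (Rxy -> Ryy) — i.e. shift-reflexivity.
F1: fails — Rac but not Rcc.
F2: fails — Rw2w0 but not Rw0w0.
F3: fails — R31 but not R11.
F4: condition met.
F5: fails — Rwx but not Rxx.

F4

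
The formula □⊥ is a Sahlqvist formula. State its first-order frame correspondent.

emptiness of R: ∀x ∀y ¬Rxy

□⊥ is valid iff no world has any successor (otherwise □⊥ fails at any world with one).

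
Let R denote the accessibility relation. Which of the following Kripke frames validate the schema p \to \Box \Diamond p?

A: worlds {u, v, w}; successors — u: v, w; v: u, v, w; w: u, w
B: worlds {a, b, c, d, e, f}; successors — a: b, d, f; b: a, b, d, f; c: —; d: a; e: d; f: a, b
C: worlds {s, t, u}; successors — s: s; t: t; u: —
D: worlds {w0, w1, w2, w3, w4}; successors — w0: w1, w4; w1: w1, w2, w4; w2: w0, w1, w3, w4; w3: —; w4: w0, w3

Frame correspondent (Sahlqvist): \forall x \forall y (Rxy \to Ryx) — i.e. symmetry.
A: fails — Rvw but not Rwv.
B: fails — Red but not Rde.
C: holds.
D: fails — Rw2w4 but not Rw4w2.

C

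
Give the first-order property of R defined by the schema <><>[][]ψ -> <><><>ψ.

forall x forall y (x R^2 y -> exists w (y R^2 w & x R^3 w))

This is a Sahlqvist (Geach-type) schema ◇^2□^2ψ → □^0◇^3ψ.
Minimal-valuation argument: fix x; take any y with xR^2y and any z with xR^0z. Set V(ψ) to the set of worlds R-reachable from y in exactly 2 steps. Then □^2ψ holds at y, so the antecedent holds at x; validity forces ◇^3ψ at z, giving a w with zR^3w and yR^2w.
First-order correspondent: forall x forall y (x R^2 y -> exists w (y R^2 w & x R^3 w)).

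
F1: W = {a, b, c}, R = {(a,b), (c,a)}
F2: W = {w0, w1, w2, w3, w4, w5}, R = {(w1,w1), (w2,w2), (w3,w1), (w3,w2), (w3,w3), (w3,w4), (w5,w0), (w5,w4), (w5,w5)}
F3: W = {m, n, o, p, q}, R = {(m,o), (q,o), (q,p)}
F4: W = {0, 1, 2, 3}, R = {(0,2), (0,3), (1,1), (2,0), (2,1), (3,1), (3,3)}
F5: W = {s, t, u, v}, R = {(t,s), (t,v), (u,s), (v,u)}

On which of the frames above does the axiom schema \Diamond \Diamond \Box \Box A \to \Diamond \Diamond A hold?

The schema corresponds to a generalized confluence (Geach) condition: \forall x \forall y (x R^2 y \to \exists w (y R^2 w \wedge x R^2 w)).
F1: fails — cR²b but no w with bR²w and cR²w.
F2: fails — w3R²w4 but no w with w4R²w and w3R²w.
F3: ✓.
F4: ✓.
F5: fails — tR²u but no w with uR²w and tR²w.
Valid on: F3, F4.

F3, F4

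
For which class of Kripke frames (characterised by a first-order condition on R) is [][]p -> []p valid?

Suppose □□p→□p is valid. Take Rxy and set V(p)={w : xR²w}. Then □□p at x, so □p at x, so p at y, i.e. ∃z(Rxz∧Rzy).

Density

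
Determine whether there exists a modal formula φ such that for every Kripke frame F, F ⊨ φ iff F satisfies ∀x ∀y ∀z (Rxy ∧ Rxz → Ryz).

This is a Sahlqvist condition; the 5 axiom ◇r → □◇r defines it.

Yes, by ◇r → □◇r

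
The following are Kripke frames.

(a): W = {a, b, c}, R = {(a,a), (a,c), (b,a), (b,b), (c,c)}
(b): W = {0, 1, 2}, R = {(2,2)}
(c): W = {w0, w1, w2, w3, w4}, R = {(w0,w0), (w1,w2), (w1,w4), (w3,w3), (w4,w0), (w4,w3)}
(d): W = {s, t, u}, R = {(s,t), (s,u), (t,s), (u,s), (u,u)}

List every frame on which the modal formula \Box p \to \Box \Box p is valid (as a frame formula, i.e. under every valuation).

(b)

Frame correspondent (Sahlqvist): \forall x \forall y \forall z (Rxy \wedge Ryz \to Rxz) — i.e. transitivity.
(a): fails — Rba and Rac but not Rbc.
(b): satisfies the condition.
(c): fails — Rw1w4 and Rw4w0 but not Rw1w0.
(d): fails — Rus and Rst but not Rut.
Valid on: (b).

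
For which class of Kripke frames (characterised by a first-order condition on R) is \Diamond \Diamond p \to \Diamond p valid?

Transitivity

This is a form of the 4 axiom.
It corresponds to transitivity: \forall x \forall y \forall z (Rxy \wedge Ryz \to Rxz).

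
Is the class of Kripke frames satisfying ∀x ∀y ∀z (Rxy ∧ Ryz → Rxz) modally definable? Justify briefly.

Yes, by □r → □□r

The condition is transitivity. A defining modal formula is □r → □□r.
Suppose □r→□□r is valid. Take Rxy, Ryz and set V(r)={w : Rxw}. Then □r at x, so □□r at x, so □r at y, so r at z, i.e. Rxz.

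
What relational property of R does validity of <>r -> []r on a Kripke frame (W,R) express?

Suppose ◇r→□r is valid. Take Rxy, Rxz and set V(r)={y}. Then ◇r at x, so □r at x, so r at z, i.e. z=y.
Conversely, any frame satisfying forall x forall y forall z (Rxy & Rxz -> y = z) validates the schema.
Frame condition: forall x forall y forall z (Rxy & Rxz -> y = z).

partial functionality: forall x forall y forall z (Rxy & Rxz -> y = z)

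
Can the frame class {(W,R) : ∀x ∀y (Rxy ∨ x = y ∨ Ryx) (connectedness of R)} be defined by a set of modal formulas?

Not definable by any modal formula

If a class were modally definable it would be closed under disjoint unions (Goldblatt–Thomason).
Take 3 disjoint single-world reflexive frames: each is trivially connected, but their disjoint union has 3 worlds with no edge between distinct components, so it is not connected.
So the class is not modally definable.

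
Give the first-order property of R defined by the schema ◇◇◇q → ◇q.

∀x ∀y (xR³y → ∃w (y = w ∧ xRw))

This is a Sahlqvist (Geach-type) schema ◇^3□^0q → □^0◇^1q.
Minimal-valuation argument: fix x; take any y with xR^3y and any z with xR^0z. Set V(q) to the set of worlds R-reachable from y in exactly 0 steps. Then □^0q holds at y, so the antecedent holds at x; validity forces ◇^1q at z, giving a w with zR^1w and yR^0w.
First-order correspondent: ∀x ∀y (xR³y → ∃w (y = w ∧ xRw)).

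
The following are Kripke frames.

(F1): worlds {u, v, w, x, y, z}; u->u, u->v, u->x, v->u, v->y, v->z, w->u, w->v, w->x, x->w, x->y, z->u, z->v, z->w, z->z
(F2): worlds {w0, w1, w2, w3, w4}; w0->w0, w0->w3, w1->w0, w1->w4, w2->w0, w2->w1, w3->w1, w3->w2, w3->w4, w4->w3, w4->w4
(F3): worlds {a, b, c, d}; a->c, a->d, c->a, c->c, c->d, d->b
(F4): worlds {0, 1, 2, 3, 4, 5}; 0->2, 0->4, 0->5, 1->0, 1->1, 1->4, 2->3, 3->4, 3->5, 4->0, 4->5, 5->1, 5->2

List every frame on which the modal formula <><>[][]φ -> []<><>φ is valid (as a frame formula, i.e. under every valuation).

(F2), (F4)

Frame correspondent (Sahlqvist): forall x forall y forall z ((x R^2 y & xRz) -> exists w (y R^2 w & z R^2 w)) — i.e. a generalized confluence (Geach) condition.
(F1): fails — uR²y, uRu but no t with yR²t and uR²t.
(F2): satisfies the condition.
(F3): fails — aR²a, aRd but no w with aR²w and dR²w.
(F4): satisfies the condition.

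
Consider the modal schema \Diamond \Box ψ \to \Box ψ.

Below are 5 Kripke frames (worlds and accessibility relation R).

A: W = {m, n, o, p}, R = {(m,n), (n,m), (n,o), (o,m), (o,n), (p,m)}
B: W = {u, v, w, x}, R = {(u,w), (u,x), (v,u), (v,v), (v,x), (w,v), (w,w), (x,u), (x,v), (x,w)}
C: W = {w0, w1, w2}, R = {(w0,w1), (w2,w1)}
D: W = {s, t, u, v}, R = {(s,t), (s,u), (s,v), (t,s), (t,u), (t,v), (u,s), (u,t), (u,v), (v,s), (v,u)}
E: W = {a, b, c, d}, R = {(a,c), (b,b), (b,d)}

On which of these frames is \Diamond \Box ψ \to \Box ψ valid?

none

This is the axiom for the Euclidean property; its first-order frame correspondent is \forall x \forall y \forall z (Rxy \wedge Rxz \to Ryz).
A: fails — Rmn and Rmn but not Rnn.
B: fails — Ruw and Rux but not Rwx.
C: fails — Rw0w1 and Rw0w1 but not Rw1w1.
D: fails — Rsv and Rsv but not Rvv.
E: fails — Rac and Rac but not Rcc.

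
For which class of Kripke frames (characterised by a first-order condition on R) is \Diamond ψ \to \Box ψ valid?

partial functionality: \forall x \forall y \forall z (Rxy \wedge Rxz \to y = z)

Suppose ◇ψ→□ψ is valid. Take Rxy, Rxz and set V(ψ)={y}. Then ◇ψ at x, so □ψ at x, so ψ at z, i.e. z=y.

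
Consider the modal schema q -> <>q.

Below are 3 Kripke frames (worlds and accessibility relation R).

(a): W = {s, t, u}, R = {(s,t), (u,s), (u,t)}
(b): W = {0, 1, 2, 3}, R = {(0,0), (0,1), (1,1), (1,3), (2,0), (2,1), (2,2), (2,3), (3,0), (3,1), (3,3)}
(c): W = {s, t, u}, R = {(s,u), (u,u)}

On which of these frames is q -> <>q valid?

(b)

The schema corresponds to reflexivity: forall x Rxx.
(a): fails — world s does not see itself.
(b): condition met.
(c): fails — world s does not see itself.
Valid on: (b).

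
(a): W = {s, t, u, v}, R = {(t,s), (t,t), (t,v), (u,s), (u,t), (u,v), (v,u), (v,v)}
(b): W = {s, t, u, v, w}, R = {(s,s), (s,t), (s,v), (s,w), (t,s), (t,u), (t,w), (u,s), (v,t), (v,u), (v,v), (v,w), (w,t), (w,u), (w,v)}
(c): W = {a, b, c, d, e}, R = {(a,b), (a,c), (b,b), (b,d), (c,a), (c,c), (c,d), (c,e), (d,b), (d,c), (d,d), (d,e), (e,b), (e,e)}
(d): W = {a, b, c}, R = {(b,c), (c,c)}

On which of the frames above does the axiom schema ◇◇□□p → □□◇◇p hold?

(b), (c), (d)

This is the axiom for a generalized confluence (Geach) condition; its first-order frame correspondent is ∀x ∀y ∀z ((xR²y ∧ xR²z) → ∃w (yR²w ∧ zR²w)).
(a): fails — tR²s, tR²s but no w with sR²w and sR²w.
(b): ✓.
(c): ✓.
(d): ✓.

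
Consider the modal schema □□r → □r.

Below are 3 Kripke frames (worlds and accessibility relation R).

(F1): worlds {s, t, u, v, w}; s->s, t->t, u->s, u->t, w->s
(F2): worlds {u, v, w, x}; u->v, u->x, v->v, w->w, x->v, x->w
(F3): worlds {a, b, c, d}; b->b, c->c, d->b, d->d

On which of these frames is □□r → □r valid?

(F1), (F3)

This is the axiom for density; its first-order frame correspondent is ∀x ∀y (Rxy → ∃z (Rxz ∧ Rzy)).
(F1): ✓.
(F2): fails — Rux but no z with Ruz and Rzx.
(F3): ✓.
Valid on: (F1), (F3).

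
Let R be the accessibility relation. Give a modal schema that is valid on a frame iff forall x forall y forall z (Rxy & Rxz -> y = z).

◇ψ → □ψ

The condition is partial functionality. The CD schema ◇ψ → □ψ defines it.
Suppose ◇ψ→□ψ is valid. Take Rxy, Rxz and set V(ψ)={y}. Then ◇ψ at x, so □ψ at x, so ψ at z, i.e. z=y.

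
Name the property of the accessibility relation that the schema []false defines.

Emptiness of R

□⊥ is valid iff no world has any successor (otherwise □⊥ fails at any world with one).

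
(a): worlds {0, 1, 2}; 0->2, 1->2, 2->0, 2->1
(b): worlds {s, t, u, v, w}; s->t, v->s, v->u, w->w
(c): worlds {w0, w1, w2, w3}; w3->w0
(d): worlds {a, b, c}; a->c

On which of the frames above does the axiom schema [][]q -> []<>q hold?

(a)

Frame correspondent (Sahlqvist): forall x forall z (xRz -> exists w (x R^2 w & zRw)) — i.e. a generalized confluence (Geach) condition.
(a): ✓.
(b): fails — sRt but no w* with sR²w* and tRw*.
(c): fails — w3Rw0 but no w with w3R²w and w0Rw.
(d): fails — aRc but no w with aR²w and cRw.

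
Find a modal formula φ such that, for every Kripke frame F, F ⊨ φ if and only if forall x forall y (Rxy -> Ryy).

□(□ψ → ψ)

This is shift-reflexivity; the standard corresponding axiom is T□: □(□ψ → ψ).
Suppose □(□ψ→ψ) is valid. Take Rxy and set V(ψ)={w : Ryw}. Then at y, □ψ holds; since □(□ψ→ψ) at x, □ψ→ψ at y, so ψ at y, i.e. Ryy.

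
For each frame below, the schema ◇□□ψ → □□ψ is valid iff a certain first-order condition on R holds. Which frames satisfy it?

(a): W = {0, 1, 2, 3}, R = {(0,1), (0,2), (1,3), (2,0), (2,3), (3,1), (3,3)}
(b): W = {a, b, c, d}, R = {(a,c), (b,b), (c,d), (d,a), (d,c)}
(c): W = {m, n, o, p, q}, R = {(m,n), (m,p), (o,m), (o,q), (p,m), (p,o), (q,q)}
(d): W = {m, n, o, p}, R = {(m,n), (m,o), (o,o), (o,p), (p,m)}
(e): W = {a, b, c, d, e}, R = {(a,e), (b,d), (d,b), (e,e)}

none

The schema corresponds to a generalized confluence (Geach) condition: ∀x ∀y ∀z ((xRy ∧ xR²z) → ∃w (yR²w ∧ z = w)).
(a): fails — 0R1, 0R²0 but no w with 1R²w and 0=w.
(b): fails — aRc, aR²d but no w with cR²w and d=w.
(c): fails — mRn, mR²m but no w with nR²w and m=w.
(d): fails — mRn, mR²o but no w with nR²w and o=w.
(e): fails — bRd, bR²b but no w with dR²w and b=w.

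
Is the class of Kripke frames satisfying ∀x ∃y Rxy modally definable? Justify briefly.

This is a Sahlqvist condition; the D axiom □q → ◇q defines it.

Definable; □q → ◇q defines it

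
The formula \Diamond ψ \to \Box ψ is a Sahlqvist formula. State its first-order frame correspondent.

Partial functionality

Suppose ◇ψ→□ψ is valid. Take Rxy, Rxz and set V(ψ)={y}. Then ◇ψ at x, so □ψ at x, so ψ at z, i.e. z=y.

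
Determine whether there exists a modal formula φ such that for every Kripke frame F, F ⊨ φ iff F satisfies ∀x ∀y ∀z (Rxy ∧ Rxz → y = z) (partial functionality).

The condition is partial functionality. A defining modal formula is ◇q → □q.
Suppose ◇q→□q is valid. Take Rxy, Rxz and set V(q)={y}. Then ◇q at x, so □q at x, so q at z, i.e. z=y.

Yes — defined by ◇q → □q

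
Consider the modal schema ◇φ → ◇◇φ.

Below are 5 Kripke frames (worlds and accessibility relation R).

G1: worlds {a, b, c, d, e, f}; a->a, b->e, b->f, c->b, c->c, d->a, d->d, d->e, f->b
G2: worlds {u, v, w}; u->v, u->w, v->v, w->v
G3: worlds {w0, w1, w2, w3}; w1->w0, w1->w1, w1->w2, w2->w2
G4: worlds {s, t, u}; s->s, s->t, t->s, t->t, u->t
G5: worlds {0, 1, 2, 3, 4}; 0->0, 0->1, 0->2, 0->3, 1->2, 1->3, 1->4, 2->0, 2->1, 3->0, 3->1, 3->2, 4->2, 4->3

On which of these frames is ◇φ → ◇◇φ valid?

G3, G4

This is the axiom for a generalized confluence (Geach) condition; its first-order frame correspondent is ∀x ∀y (xRy → ∃w (y = w ∧ xR²w)).
G1: fails — bRe but no w with e=w and bR²w.
G2: fails — uRw but no t with w=t and uR²t.
G3: condition met.
G4: condition met.
G5: fails — 1R4 but no w with 4=w and 1R²w.
Valid on: G3, G4.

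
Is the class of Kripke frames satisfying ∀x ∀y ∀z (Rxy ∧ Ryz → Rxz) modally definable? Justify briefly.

The condition is transitivity. A defining modal formula is □p → □□p.
Suppose □p→□□p is valid. Take Rxy, Ryz and set V(p)={w : Rxw}. Then □p at x, so □□p at x, so □p at y, so p at z, i.e. Rxz.

Yes, by □p → □□p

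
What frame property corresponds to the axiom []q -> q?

reflexivity: forall x Rxx

Suppose □q→q is valid. At any x set V(q)={w : Rxw}. Then □q holds at x, so q holds at x, i.e. Rxx.
Conversely, any frame satisfying forall x Rxx validates the schema.
Frame condition: forall x Rxx.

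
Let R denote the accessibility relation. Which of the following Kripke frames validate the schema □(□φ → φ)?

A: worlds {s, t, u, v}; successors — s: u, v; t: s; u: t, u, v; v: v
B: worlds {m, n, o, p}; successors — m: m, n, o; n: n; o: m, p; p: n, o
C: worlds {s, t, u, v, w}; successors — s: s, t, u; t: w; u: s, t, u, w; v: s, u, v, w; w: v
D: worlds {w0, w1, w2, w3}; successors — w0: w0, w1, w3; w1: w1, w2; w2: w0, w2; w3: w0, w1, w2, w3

D

The schema corresponds to shift-reflexivity: ∀x ∀y (Rxy → Ryy).
A: fails — Rut but not Rtt.
B: fails — Rop but not Rpp.
C: fails — Ruw but not Rww.
D: ✓.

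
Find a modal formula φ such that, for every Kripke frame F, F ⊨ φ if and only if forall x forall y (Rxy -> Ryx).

r → □◇r

The condition is symmetry. The B schema r → □◇r defines it.
Suppose r→□◇r is valid. Take Rxy and set V(r)={x}. Then r at x, so □◇r at x, so ◇r at y, so some z with Ryz has r; z=x, i.e. Ryx.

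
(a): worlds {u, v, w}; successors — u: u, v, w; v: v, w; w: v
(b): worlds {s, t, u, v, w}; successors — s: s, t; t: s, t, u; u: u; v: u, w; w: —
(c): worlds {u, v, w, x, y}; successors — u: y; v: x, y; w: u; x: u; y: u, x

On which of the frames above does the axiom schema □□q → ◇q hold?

Frame correspondent (Sahlqvist): ∀x ∃w (xR²w ∧ xRw) — i.e. a generalized confluence (Geach) condition.
(a): ✓.
(b): fails — at w but no w* with wR²w* and wRw*.
(c): fails — at u but no t with uR²t and uRt.
Valid on: (a).

(a)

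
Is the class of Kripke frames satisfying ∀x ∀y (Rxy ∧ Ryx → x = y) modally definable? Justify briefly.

If a class were modally definable it would be closed under surjective bounded morphisms (Goldblatt–Thomason).
The 8-cycle (worlds s,t,u,v,w,x,y,z with s→t→u→v→w→x→y→z→s) is antisymmetric. Sending even-indexed worlds to s and odd-indexed worlds to t is a surjective bounded morphism onto the two-world frame with s↔t, which is not antisymmetric.
So the class is not modally definable.

Not definable by any modal formula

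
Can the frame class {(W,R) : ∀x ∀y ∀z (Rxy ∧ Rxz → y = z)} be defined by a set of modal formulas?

Yes — defined by ◇p → □p

Yes: it is partial functionality, defined by the CD schema ◇p → □p.
Suppose ◇p→□p is valid. Take Rxy, Rxz and set V(p)={y}. Then ◇p at x, so □p at x, so p at z, i.e. z=y.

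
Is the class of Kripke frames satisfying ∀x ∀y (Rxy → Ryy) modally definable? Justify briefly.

Yes: it is shift-reflexivity, defined by the T□ schema □(□p → p).
Suppose □(□p→p) is valid. Take Rxy and set V(p)={w : Ryw}. Then at y, □p holds; since □(□p→p) at x, □p→p at y, so p at y, i.e. Ryy.

Definable; □(□p → p) defines it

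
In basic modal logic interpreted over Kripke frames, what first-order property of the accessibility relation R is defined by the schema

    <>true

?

◇⊤ holds at w iff w has a successor, so frame-validity of ◇⊤ is exactly seriality. Equivalently via □A → ◇A:
Suppose □A→◇A is valid. At any x set V(A)=W. Then □A at x, so ◇A at x, so x has a successor.
Conversely, any frame satisfying forall x exists y Rxy validates the schema.
Frame condition: forall x exists y Rxy.

seriality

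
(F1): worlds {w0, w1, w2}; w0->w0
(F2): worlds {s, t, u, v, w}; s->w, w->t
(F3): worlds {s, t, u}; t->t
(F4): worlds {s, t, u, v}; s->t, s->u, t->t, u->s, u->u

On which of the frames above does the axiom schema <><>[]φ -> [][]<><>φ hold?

(F1), (F3)

Frame correspondent (Sahlqvist): forall x forall y forall z ((x R^2 y & x R^2 z) -> exists w (yRw & z R^2 w)) — i.e. a generalized confluence (Geach) condition.
(F1): condition met.
(F2): fails — sR²t, sR²t but no w* with tRw* and tR²w*.
(F3): condition met.
(F4): fails — sR²u, sR²t but no w with uRw and tR²w.
Valid on: (F1), (F3).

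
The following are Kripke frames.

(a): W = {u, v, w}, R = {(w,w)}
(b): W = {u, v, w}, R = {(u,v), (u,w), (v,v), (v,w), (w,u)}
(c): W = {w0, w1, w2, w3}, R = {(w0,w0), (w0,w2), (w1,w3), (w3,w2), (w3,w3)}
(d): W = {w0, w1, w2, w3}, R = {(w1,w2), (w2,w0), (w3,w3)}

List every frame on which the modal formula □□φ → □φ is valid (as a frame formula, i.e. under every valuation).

(a), (c)

The schema corresponds to density: ∀x ∀y (Rxy → ∃z (Rxz ∧ Rzy)).
(a): satisfies the condition.
(b): fails — Rwu but no z with Rwz and Rzu.
(c): satisfies the condition.
(d): fails — Rw1w2 but no z with Rw1z and Rzw2.
Valid on: (a), (c).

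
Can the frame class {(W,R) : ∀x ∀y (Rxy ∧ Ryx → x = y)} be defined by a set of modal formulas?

No — not modally definable

Modal frame validity is preserved under surjective bounded morphisms.
The 6-cycle (worlds a,b,c,d,e,f with a→b→c→d→e→f→a) is antisymmetric. Sending even-indexed worlds to • and odd-indexed worlds to ∘ is a surjective bounded morphism onto the two-world frame with •↔∘, which is not antisymmetric.
Hence antisymmetry is not modally definable.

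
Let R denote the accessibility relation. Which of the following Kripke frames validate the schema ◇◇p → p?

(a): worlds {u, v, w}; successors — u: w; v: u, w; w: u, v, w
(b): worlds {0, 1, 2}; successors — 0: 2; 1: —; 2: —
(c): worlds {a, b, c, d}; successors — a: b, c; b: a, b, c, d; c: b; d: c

(b)

Frame correspondent (Sahlqvist): ∀x ∀y (xR²y → ∃w (y = w ∧ x = w)) — i.e. a generalized confluence (Geach) condition.
(a): fails — uR²v but v ≠ u.
(b): condition met.
(c): fails — aR²b but b ≠ a.
Valid on: (b).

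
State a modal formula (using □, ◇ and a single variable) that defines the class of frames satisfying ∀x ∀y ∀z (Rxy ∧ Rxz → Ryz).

A defining formula is ◇ψ → □◇ψ (the 5 axiom).
Suppose ◇ψ→□◇ψ is valid. Take Rxy, Rxz and set V(ψ)={y}. Then ◇ψ at x, so □◇ψ at x, so ◇ψ at z, so some w with Rzw has ψ; w=y, i.e. Rzy. By symmetry of the argument, Ryz.

◇ψ → □◇ψ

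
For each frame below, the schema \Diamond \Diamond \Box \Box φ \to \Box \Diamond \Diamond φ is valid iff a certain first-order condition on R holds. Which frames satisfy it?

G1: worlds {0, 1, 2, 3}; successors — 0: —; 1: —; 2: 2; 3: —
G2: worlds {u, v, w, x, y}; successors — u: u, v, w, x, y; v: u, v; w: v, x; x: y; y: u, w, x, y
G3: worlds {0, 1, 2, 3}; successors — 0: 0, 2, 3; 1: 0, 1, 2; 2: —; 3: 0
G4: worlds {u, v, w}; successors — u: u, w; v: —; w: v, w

G1, G2

The schema corresponds to a generalized confluence (Geach) condition: \forall x \forall y \forall z ((x R^2 y \wedge xRz) \to \exists w (y R^2 w \wedge z R^2 w)).
G1: condition met.
G2: condition met.
G3: fails — 0R²0, 0R2 but no w with 0R²w and 2R²w.
G4: fails — uR²v, uRu but no t with vR²t and uR²t.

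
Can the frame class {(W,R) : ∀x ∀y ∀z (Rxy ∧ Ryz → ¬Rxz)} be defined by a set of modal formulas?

Any modally definable frame class is closed under surjective bounded morphisms.
The 5-cycle (worlds a,b,c,d,e with a→b→c→d→e→a) is intransitive. Mapping every world to a single reflexive point • is a surjective bounded morphism; the reflexive point is not intransitive (R••∧R•• but R••).
Hence intransitivity is not modally definable.

Not modally definable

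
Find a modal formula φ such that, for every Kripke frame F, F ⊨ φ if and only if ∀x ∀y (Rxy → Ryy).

The condition is shift-reflexivity. The T□ schema □(□s → s) defines it.
Suppose □(□s→s) is valid. Take Rxy and set V(s)={w : Ryw}. Then at y, □s holds; since □(□s→s) at x, □s→s at y, so s at y, i.e. Ryy.

□(□s → s)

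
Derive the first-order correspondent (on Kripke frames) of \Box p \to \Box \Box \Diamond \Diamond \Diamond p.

\forall x \forall z (x R^2 z \to \exists w (xRw \wedge z R^3 w))

This is a Sahlqvist (Geach-type) schema ◇^0□^1p → □^2◇^3p.
Minimal-valuation argument: fix x; take any y with xR^0y and any z with xR^2z. Set V(p) to the set of worlds R-reachable from y in exactly 1 step. Then □^1p holds at y, so the antecedent holds at x; validity forces ◇^3p at z, giving a w with zR^3w and yR^1w.
First-order correspondent: \forall x \forall z (x R^2 z \to \exists w (xRw \wedge z R^3 w)).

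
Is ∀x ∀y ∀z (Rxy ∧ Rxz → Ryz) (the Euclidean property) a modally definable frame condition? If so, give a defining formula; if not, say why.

The condition is the Euclidean property. A defining modal formula is ◇q → □◇q.
Suppose ◇q→□◇q is valid. Take Rxy, Rxz and set V(q)={y}. Then ◇q at x, so □◇q at x, so ◇q at z, so some w with Rzw has q; w=y, i.e. Rzy. By symmetry of the argument, Ryz.

Yes, by ◇q → □◇q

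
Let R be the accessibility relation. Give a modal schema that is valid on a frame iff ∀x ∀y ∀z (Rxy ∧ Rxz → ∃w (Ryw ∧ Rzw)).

This is convergence; the standard corresponding axiom is .2: ◇□q → □◇q.
Suppose ◇□q→□◇q is valid. Take Rxy, Rxz and set V(q)={w : Ryw}. Then □q at y so ◇□q at x, so □◇q at x, so ◇q at z, giving w with Rzw and Ryw.

◇□q → □◇q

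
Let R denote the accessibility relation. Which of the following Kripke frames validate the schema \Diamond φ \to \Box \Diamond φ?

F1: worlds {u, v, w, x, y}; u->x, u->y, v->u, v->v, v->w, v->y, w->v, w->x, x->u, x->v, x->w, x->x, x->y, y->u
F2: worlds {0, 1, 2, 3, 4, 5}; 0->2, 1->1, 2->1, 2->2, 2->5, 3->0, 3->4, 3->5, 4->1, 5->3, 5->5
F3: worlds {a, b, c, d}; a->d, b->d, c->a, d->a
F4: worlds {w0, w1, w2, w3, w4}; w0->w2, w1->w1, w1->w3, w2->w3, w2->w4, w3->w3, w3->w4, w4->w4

Frame correspondent (Sahlqvist): \forall x \forall y \forall z (Rxy \wedge Rxz \to Ryz) — i.e. the Euclidean property.
F1: fails — Ruy and Rux but not Ryx.
F2: fails — R25 and R22 but not R52.
F3: fails — Rad and Rad but not Rdd.
F4: fails — Rw0w2 and Rw0w2 but not Rw2w2.
Valid on no frame.

none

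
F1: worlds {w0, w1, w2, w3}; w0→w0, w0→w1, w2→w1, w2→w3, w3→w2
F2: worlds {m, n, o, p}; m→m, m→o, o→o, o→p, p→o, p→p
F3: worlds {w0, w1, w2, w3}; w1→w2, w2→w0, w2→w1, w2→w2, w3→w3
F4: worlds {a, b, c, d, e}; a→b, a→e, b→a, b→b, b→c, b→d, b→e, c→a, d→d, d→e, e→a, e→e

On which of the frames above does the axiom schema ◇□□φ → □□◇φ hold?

F2

This is the axiom for a generalized confluence (Geach) condition; its first-order frame correspondent is ∀x ∀y ∀z ((xRy ∧ xR²z) → ∃w (yR²w ∧ zRw)).
F1: fails — w0Rw0, w0R²w1 but no w with w0R²w and w1Rw.
F2: satisfies the condition.
F3: fails — w1Rw2, w1R²w0 but no w with w2R²w and w0Rw.
F4: fails — bRc, bR²c but no w with cR²w and cRw.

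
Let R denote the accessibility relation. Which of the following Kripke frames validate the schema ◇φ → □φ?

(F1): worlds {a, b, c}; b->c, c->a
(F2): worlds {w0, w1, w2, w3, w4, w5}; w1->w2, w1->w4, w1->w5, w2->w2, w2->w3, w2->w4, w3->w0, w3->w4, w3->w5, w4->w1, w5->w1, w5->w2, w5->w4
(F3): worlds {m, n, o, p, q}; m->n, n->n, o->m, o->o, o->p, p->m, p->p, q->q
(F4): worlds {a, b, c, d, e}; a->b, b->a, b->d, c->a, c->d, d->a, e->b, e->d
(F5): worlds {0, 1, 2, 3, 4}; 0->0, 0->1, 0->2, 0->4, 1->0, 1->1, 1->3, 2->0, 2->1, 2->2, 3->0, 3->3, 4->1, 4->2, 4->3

The schema corresponds to partial functionality: ∀x ∀y ∀z (Rxy ∧ Rxz → y = z).
(F1): ✓.
(F2): fails — w1 sees both w2 and w4.
(F3): fails — o sees both m and o.
(F4): fails — b sees both a and d.
(F5): fails — 0 sees both 0 and 1.

(F1)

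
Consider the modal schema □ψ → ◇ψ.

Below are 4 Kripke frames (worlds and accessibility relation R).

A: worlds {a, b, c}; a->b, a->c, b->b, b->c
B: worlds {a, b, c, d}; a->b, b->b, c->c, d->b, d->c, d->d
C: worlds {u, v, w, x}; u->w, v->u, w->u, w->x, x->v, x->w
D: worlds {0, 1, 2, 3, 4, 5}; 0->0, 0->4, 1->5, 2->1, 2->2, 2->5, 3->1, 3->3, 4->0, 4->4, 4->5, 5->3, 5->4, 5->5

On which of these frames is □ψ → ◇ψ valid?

B, C, D

The schema corresponds to seriality: ∀x ∃y Rxy.
A: fails — world c has no successor.
B: condition met.
C: condition met.
D: condition met.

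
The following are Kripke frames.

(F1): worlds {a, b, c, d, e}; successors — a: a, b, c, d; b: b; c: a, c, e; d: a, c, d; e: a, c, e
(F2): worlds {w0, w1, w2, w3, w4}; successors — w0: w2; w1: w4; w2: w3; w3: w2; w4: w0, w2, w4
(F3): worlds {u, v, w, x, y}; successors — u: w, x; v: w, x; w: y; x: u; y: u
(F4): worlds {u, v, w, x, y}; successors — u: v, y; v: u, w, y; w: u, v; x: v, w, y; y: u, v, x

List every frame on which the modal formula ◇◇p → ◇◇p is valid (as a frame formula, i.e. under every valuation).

Frame correspondent (Sahlqvist): ∀x ∀y (xR²y → ∃w (y = w ∧ xR²w)) — i.e. a generalized confluence (Geach) condition.
(F1): ✓.
(F2): ✓.
(F3): ✓.
(F4): ✓.
Valid on: (F1), (F2), (F3), (F4).

(F1), (F2), (F3), (F4)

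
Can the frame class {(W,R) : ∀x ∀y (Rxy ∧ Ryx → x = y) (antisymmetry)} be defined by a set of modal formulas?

Any modally definable frame class is closed under surjective bounded morphisms.
The 6-cycle (worlds a,b,c,d,e,f with a→b→c→d→e→f→a) is antisymmetric. Sending even-indexed worlds to a and odd-indexed worlds to b is a surjective bounded morphism onto the two-world frame with a↔b, which is not antisymmetric.
Hence antisymmetry is not modally definable.

No — not modally definable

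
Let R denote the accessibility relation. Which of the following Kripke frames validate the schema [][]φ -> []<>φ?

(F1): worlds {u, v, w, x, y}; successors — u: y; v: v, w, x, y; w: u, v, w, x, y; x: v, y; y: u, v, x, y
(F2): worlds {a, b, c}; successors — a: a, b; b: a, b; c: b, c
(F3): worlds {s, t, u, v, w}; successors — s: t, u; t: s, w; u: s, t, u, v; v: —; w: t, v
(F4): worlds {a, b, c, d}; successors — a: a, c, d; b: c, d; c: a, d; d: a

This is the axiom for a generalized confluence (Geach) condition; its first-order frame correspondent is forall x forall z (xRz -> exists w (x R^2 w & zRw)).
(F1): condition met.
(F2): condition met.
(F3): fails — uRv but no w* with uR²w* and vRw*.
(F4): condition met.

(F1), (F2), (F4)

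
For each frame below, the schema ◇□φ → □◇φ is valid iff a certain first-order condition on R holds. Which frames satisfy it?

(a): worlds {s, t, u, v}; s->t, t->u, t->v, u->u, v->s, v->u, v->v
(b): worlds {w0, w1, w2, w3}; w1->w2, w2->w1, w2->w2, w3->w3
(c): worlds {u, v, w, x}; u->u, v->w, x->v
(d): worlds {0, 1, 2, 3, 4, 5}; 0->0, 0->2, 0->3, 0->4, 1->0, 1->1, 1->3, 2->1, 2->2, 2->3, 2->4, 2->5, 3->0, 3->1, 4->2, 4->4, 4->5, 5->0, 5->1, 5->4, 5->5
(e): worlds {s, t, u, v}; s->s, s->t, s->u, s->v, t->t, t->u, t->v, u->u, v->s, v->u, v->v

This is the axiom for convergence; its first-order frame correspondent is ∀x ∀y ∀z (Rxy ∧ Rxz → ∃w (Ryw ∧ Rzw)).
(a): fails — Rvv and Rvs but v and s have no common successor.
(b): condition met.
(c): fails — Rvw and Rvw but w and w have no common successor.
(d): fails — R03 and R04 but 3 and 4 have no common successor.
(e): condition met.

(b), (e)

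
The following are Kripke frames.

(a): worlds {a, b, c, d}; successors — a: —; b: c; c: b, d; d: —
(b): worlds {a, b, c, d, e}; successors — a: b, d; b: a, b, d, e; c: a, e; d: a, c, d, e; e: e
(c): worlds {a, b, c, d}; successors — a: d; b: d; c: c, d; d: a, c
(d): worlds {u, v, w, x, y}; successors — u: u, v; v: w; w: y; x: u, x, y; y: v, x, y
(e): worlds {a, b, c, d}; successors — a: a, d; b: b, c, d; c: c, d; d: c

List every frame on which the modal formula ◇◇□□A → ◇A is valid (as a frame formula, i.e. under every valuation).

This is the axiom for a generalized confluence (Geach) condition; its first-order frame correspondent is ∀x ∀y (xR²y → ∃w (yR²w ∧ xRw)).
(a): fails — bR²b but no w with bR²w and bRw.
(b): fails — aR²e but no w with eR²w and aRw.
(c): fails — aR²a but no w with aR²w and aRw.
(d): fails — uR²v but no t with vR²t and uRt.
(e): satisfies the condition.

(e)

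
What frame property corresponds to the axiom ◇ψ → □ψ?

Partial functionality

Suppose ◇ψ→□ψ is valid. Take Rxy, Rxz and set V(ψ)={y}. Then ◇ψ at x, so □ψ at x, so ψ at z, i.e. z=y.
Conversely, on a frame with partial functionality the schema holds at every world under every valuation.
So the correspondent is partial functionality.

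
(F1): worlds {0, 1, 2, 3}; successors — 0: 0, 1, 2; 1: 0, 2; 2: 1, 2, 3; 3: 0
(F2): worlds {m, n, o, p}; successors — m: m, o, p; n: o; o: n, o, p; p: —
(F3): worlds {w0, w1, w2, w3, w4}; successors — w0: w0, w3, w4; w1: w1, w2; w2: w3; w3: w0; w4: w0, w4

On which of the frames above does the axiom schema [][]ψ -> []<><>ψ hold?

(F1)

The schema corresponds to a generalized confluence (Geach) condition: forall x forall z (xRz -> exists w (x R^2 w & z R^2 w)).
(F1): satisfies the condition.
(F2): fails — mRp but no w with mR²w and pR²w.
(F3): fails — w1Rw2 but no w with w1R²w and w2R²w.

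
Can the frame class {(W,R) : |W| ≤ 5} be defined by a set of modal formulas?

Not modally definable

Modal frame validity is preserved under disjoint unions.
Any modal formula valid on each of 6 disjoint one-world frames is valid on their disjoint union (validity is preserved under disjoint unions). Each one-world frame has |W|=1≤5, but the union has |W|=6.
So the class is not modally definable.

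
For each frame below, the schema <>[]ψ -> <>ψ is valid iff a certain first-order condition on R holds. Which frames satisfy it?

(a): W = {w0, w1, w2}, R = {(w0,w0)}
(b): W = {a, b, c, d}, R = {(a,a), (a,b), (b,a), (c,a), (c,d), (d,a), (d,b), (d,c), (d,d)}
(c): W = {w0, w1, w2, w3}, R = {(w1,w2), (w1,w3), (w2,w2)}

This is the axiom for a generalized confluence (Geach) condition; its first-order frame correspondent is forall x forall y (xRy -> exists w (yRw & xRw)).
(a): condition met.
(b): condition met.
(c): fails — w1Rw3 but no w with w3Rw and w1Rw.
Valid on: (a), (b).

(a), (b)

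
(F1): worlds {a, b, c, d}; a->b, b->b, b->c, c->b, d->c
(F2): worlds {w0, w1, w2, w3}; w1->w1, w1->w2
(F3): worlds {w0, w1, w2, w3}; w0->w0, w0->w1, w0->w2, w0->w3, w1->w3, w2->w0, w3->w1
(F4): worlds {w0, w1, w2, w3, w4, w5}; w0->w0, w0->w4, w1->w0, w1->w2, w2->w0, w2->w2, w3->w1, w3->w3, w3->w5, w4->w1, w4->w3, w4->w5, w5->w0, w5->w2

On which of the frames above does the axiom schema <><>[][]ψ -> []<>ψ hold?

The schema corresponds to a generalized confluence (Geach) condition: forall x forall y forall z ((x R^2 y & xRz) -> exists w (y R^2 w & zRw)).
(F1): holds.
(F2): fails — w1R²w1, w1Rw2 but no w with w1R²w and w2Rw.
(F3): fails — w0R²w1, w0Rw1 but no w with w1R²w and w1Rw.
(F4): fails — w0R²w1, w0Rw4 but no w with w1R²w and w4Rw.

(F1)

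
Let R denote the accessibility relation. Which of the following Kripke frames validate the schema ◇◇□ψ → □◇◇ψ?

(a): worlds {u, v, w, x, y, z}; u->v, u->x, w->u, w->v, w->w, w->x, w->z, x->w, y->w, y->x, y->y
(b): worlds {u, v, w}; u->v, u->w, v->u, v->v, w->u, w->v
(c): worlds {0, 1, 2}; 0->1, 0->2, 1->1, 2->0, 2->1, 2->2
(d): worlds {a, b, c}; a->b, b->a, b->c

Frame correspondent (Sahlqvist): ∀x ∀y ∀z ((xR²y ∧ xRz) → ∃w (yRw ∧ zR²w)) — i.e. a generalized confluence (Geach) condition.
(a): fails — uR²w, uRv but no t with wRt and vR²t.
(b): condition met.
(c): condition met.
(d): fails — aR²c, aRb but no w with cRw and bR²w.
Valid on: (b), (c).

(b), (c)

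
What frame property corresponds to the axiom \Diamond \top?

seriality

◇⊤ holds at w iff w has a successor, so frame-validity of ◇⊤ is exactly seriality. Equivalently via □ψ → ◇ψ:
Suppose □ψ→◇ψ is valid. At any x set V(ψ)=W. Then □ψ at x, so ◇ψ at x, so x has a successor.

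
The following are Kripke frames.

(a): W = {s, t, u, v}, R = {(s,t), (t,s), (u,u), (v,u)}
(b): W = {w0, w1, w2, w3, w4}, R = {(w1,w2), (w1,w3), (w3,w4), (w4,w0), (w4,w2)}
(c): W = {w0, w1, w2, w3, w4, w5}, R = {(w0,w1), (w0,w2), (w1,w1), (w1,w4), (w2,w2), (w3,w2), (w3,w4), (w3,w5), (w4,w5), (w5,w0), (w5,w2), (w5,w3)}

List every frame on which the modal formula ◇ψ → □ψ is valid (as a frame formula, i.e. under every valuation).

Frame correspondent (Sahlqvist): ∀x ∀y ∀z (Rxy ∧ Rxz → y = z) — i.e. partial functionality.
(a): holds.
(b): fails — w1 sees both w2 and w3.
(c): fails — w0 sees both w1 and w2.
Valid on: (a).

(a)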